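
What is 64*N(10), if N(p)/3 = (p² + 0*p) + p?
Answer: 21120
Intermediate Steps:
N(p) = 3*p + 3*p² (N(p) = 3*((p² + 0*p) + p) = 3*((p² + 0) + p) = 3*(p² + p) = 3*(p + p²) = 3*p + 3*p²)
64*N(10) = 64*(3*10*(1 + 10)) = 64*(3*10*11) = 64*330 = 21120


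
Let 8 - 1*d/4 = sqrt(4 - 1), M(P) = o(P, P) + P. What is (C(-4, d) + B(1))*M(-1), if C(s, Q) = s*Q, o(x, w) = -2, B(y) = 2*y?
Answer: 378 - 48*sqrt(3) ≈ 294.86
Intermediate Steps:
M(P) = -2 + P
d = 32 - 4*sqrt(3) (d = 32 - 4*sqrt(4 - 1) = 32 - 4*sqrt(3) ≈ 25.072)
C(s, Q) = Q*s
(C(-4, d) + B(1))*M(-1) = ((32 - 4*sqrt(3))*(-4) + 2*1)*(-2 - 1) = ((-128 + 16*sqrt(3)) + 2)*(-3) = (-126 + 16*sqrt(3))*(-3) = 378 - 48*sqrt(3)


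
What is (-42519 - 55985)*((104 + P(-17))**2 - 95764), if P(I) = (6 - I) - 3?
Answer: 7918539552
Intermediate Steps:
P(I) = 3 - I
(-42519 - 55985)*((104 + P(-17))**2 - 95764) = (-42519 - 55985)*((104 + (3 - 1*(-17)))**2 - 95764) = -98504*((104 + (3 + 17))**2 - 95764) = -98504*((104 + 20)**2 - 95764) = -98504*(124**2 - 95764) = -98504*(15376 - 95764) = -98504*(-80388) = 7918539552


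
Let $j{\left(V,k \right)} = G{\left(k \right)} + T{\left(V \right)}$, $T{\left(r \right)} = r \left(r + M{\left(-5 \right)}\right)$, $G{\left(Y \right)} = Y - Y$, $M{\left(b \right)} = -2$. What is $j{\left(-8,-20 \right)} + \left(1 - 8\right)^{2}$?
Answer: $129$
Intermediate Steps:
$G{\left(Y \right)} = 0$
$T{\left(r \right)} = r \left(-2 + r\right)$ ($T{\left(r \right)} = r \left(r - 2\right) = r \left(-2 + r\right)$)
$j{\left(V,k \right)} = V \left(-2 + V\right)$ ($j{\left(V,k \right)} = 0 + V \left(-2 + V\right) = V \left(-2 + V\right)$)
$j{\left(-8,-20 \right)} + \left(1 - 8\right)^{2} = - 8 \left(-2 - 8\right) + \left(1 - 8\right)^{2} = \left(-8\right) \left(-10\right) + \left(-7\right)^{2} = 80 + 49 = 129$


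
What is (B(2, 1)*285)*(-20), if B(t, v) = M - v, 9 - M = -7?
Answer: -85500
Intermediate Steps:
M = 16 (M = 9 - 1*(-7) = 9 + 7 = 16)
B(t, v) = 16 - v
(B(2, 1)*285)*(-20) = ((16 - 1*1)*285)*(-20) = ((16 - 1)*285)*(-20) = (15*285)*(-20) = 4275*(-20) = -85500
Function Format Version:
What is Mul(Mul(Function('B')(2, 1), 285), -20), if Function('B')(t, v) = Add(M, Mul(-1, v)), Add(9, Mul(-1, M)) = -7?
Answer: -85500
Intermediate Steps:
M = 16 (M = Add(9, Mul(-1, -7)) = Add(9, 7) = 16)
Function('B')(t, v) = Add(16, Mul(-1, v))
Mul(Mul(Function('B')(2, 1), 285), -20) = Mul(Mul(Add(16, Mul(-1, 1)), 285), -20) = Mul(Mul(Add(16, -1), 285), -20) = Mul(Mul(15, 285), -20) = Mul(4275, -20) = -85500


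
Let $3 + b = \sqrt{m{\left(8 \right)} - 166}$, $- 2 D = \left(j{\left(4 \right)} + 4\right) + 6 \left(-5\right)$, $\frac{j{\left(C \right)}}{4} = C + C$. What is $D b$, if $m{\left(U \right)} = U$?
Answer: $9 - 3 i \sqrt{158} \approx 9.0 - 37.709 i$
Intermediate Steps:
$j{\left(C \right)} = 8 C$ ($j{\left(C \right)} = 4 \left(C + C\right) = 4 \cdot 2 C = 8 C$)
$D = -3$ ($D = - \frac{\left(8 \cdot 4 + 4\right) + 6 \left(-5\right)}{2} = - \frac{\left(32 + 4\right) - 30}{2} = - \frac{36 - 30}{2} = \left(- \frac{1}{2}\right) 6 = -3$)
$b = -3 + i \sqrt{158}$ ($b = -3 + \sqrt{8 - 166} = -3 + \sqrt{-158} = -3 + i \sqrt{158} \approx -3.0 + 12.57 i$)
$D b = - 3 \left(-3 + i \sqrt{158}\right) = 9 - 3 i \sqrt{158}$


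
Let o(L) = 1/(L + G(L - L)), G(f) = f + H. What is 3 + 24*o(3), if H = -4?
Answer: -21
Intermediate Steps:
G(f) = -4 + f (G(f) = f - 4 = -4 + f)
o(L) = 1/(-4 + L) (o(L) = 1/(L + (-4 + (L - L))) = 1/(L + (-4 + 0)) = 1/(L - 4) = 1/(-4 + L))
3 + 24*o(3) = 3 + 24/(-4 + 3) = 3 + 24/(-1) = 3 + 24*(-1) = 3 - 24 = -21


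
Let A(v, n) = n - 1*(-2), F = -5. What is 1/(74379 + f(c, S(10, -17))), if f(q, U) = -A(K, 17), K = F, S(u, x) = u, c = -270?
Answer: 1/74360 ≈ 1.3448e-5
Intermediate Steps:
K = -5
A(v, n) = 2 + n (A(v, n) = n + 2 = 2 + n)
f(q, U) = -19 (f(q, U) = -(2 + 17) = -1*19 = -19)
1/(74379 + f(c, S(10, -17))) = 1/(74379 - 19) = 1/74360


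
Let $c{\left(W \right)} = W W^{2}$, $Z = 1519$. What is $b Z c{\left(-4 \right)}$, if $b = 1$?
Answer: $-97216$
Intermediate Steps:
$c{\left(W \right)} = W^{3}$
$b Z c{\left(-4 \right)} = 1 \cdot 1519 \left(-4\right)^{3} = 1519 \left(-64\right) = -97216$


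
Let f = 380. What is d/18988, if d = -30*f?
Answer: -2850/4747 ≈ -0.60038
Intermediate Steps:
d = -11400 (d = -30*380 = -11400)
d/18988 = -11400/18988 = -11400*1/18988 = -2850/4747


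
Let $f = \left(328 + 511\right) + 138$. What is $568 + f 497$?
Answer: $486137$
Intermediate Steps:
$f = 977$ ($f = 839 + 138 = 977$)
$568 + f 497 = 568 + 977 \cdot 497 = 568 + 485569 = 486137$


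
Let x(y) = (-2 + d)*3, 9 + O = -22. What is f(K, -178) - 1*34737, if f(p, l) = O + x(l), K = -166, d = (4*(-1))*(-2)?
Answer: -34750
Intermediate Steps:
O = -31 (O = -9 - 22 = -31)
d = 8 (d = -4*(-2) = 8)
x(y) = 18 (x(y) = (-2 + 8)*3 = 6*3 = 18)
f(p, l) = -13 (f(p, l) = -31 + 18 = -13)
f(K, -178) - 1*34737 = -13 - 1*34737 = -13 - 34737 = -34750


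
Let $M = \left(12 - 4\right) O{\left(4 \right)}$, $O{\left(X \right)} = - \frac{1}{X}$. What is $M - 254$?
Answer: $-256$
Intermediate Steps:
$M = -2$ ($M = \left(12 - 4\right) \left(- \frac{1}{4}\right) = 8 \left(\left(-1\right) \frac{1}{4}\right) = 8 \left(- \frac{1}{4}\right) = -2$)
$M - 254 = -2 - 254 = -256$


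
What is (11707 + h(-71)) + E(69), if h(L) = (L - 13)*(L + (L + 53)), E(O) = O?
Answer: 19252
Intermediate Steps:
h(L) = (-13 + L)*(53 + 2*L) (h(L) = (-13 + L)*(L + (53 + L)) = (-13 + L)*(53 + 2*L))
(11707 + h(-71)) + E(69) = (11707 + (-689 + 2*(-71)**2 + 27*(-71))) + 69 = (11707 + (-689 + 2*5041 - 1917)) + 69 = (11707 + (-689 + 10082 - 1917)) + 69 = (11707 + 7476) + 69 = 19183 + 69 = 19252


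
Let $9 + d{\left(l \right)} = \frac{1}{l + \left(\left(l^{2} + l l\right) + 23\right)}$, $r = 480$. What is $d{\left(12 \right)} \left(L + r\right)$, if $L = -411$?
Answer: $- \frac{200514}{323} \approx -620.79$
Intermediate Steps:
$d{\left(l \right)} = -9 + \frac{1}{23 + l + 2 l^{2}}$ ($d{\left(l \right)} = -9 + \frac{1}{l + \left(\left(l^{2} + l l\right) + 23\right)} = -9 + \frac{1}{l + \left(\left(l^{2} + l^{2}\right) + 23\right)} = -9 + \frac{1}{l + \left(2 l^{2} + 23\right)} = -9 + \frac{1}{l + \left(23 + 2 l^{2}\right)} = -9 + \frac{1}{23 + l + 2 l^{2}}$)
$d{\left(12 \right)} \left(L + r\right) = \frac{-206 - 18 \cdot 12^{2} - 108}{23 + 12 + 2 \cdot 12^{2}} \left(-411 + 480\right) = \frac{-206 - 2592 - 108}{23 + 12 + 2 \cdot 144} \cdot 69 = \frac{-206 - 2592 - 108}{23 + 12 + 288} \cdot 69 = \frac{1}{323} \left(-2906\right) 69 = \left(- \frac{2906}{323}\right) 69 = - \frac{200514}{323}$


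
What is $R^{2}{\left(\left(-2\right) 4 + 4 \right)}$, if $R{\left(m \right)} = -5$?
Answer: $25$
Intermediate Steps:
$R^{2}{\left(\left(-2\right) 4 + 4 \right)} = \left(-5\right)^{2} = 25$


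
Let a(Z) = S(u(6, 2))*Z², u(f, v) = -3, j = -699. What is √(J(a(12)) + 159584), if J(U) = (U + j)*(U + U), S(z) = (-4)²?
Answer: 4*√472214 ≈ 2748.7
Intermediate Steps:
S(z) = 16
a(Z) = 16*Z²
J(U) = 2*U*(-699 + U) (J(U) = (U - 699)*(U + U) = (-699 + U)*(2*U) = 2*U*(-699 + U))
√(J(a(12)) + 159584) = √(2*(16*12²)*(-699 + 16*12²) + 159584) = √(2*(16*144)*(-699 + 16*144) + 159584) = √(2*2304*(-699 + 2304) + 159584) = √(2*2304*1605 + 159584) = √(7395840 + 159584) = √7555424 = 4*√472214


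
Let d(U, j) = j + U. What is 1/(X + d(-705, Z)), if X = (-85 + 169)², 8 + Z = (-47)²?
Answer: 1/8552 ≈ 0.00011693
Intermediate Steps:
Z = 2201 (Z = -8 + (-47)² = -8 + 2209 = 2201)
d(U, j) = U + j
X = 7056 (X = 84² = 7056)
1/(X + d(-705, Z)) = 1/(7056 + (-705 + 2201)) = 1/(7056 + 1496) = 1/8552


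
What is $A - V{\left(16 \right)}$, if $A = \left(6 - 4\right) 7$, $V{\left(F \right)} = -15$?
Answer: $29$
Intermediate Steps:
$A = 14$ ($A = 2 \cdot 7 = 14$)
$A - V{\left(16 \right)} = 14 - -15 = 14 + 15 = 29$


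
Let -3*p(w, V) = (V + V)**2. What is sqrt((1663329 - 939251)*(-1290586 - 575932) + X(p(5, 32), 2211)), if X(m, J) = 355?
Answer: I*sqrt(1351504620049) ≈ 1.1625e+6*I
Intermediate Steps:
p(w, V) = -4*V**2/3 (p(w, V) = -(V + V)**2/3 = -4*V**2/3)
sqrt((1663329 - 939251)*(-1290586 - 575932) + X(p(5, 32), 2211)) = sqrt((1663329 - 939251)*(-1290586 - 575932) + 355) = sqrt(724078*(-1866518) + 355) = sqrt(-1351504620404 + 355) = sqrt(-1351504620049) = I*sqrt(1351504620049)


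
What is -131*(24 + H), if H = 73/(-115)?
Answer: -351997/115 ≈ -3060.8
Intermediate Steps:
H = -73/115 (H = 73*(-1/115) = -73/115 ≈ -0.63478)
-131*(24 + H) = -131*(24 - 73/115) = -131*2687/115 = -351997/115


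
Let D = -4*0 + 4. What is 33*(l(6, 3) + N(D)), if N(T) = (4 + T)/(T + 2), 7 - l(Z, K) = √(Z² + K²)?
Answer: 275 - 99*√5 ≈ 53.629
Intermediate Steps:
l(Z, K) = 7 - √(K² + Z²) (l(Z, K) = 7 - √(Z² + K²) = 7 - √(K² + Z²))
D = 4 (D = 0 + 4 = 4)
N(T) = (4 + T)/(2 + T)
33*(l(6, 3) + N(D)) = 33*((7 - √(3² + 6²)) + (4 + 4)/(2 + 4)) = 33*((7 - √(9 + 36)) + 8/6) = 33*((7 - √45) + (⅙)*8) = 33*((7 - 3*√5) + 4/3) = 33*(25/3 - 3*√5) = 275 - 99*√5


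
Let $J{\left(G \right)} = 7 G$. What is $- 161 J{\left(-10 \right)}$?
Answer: $11270$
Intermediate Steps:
$- 161 J{\left(-10 \right)} = - 161 \cdot 7 \left(-10\right) = \left(-161\right) \left(-70\right) = 11270$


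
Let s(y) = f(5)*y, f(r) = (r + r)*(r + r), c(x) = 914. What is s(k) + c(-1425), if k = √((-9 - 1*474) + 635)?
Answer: 914 + 200*√38 ≈ 2146.9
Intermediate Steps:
f(r) = 4*r² (f(r) = (2*r)*(2*r) = 4*r²)
k = 2*√38 (k = √((-9 - 474) + 635) = √(-483 + 635) = √152 = 2*√38 ≈ 12.329)
s(y) = 100*y (s(y) = (4*5²)*y = (4*25)*y = 100*y)
s(k) + c(-1425) = 100*(2*√38) + 914 = 200*√38 + 914 = 914 + 200*√38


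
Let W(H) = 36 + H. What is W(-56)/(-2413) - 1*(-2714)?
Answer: 6548902/2413 ≈ 2714.0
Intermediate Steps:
W(-56)/(-2413) - 1*(-2714) = (36 - 56)/(-2413) - 1*(-2714) = -20*(-1/2413) + 2714 = 20/2413 + 2714 = 6548902/2413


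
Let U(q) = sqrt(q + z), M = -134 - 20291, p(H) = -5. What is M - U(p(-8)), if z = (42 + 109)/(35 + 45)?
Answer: -20425 - I*sqrt(1245)/20 ≈ -20425.0 - 1.7642*I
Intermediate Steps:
M = -20425
z = 151/80 ≈ 1.8875
U(q) = sqrt(151/80 + q) (U(q) = sqrt(q + 151/80) = sqrt(151/80 + q))
M - U(p(-8)) = -20425 - sqrt(755 + 400*(-5))/20 = -20425 - sqrt(755 - 2000)/20 = -20425 - sqrt(-1245)/20 = -20425 - I*sqrt(1245)/20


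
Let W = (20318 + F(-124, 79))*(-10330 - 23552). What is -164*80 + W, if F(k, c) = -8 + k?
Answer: -683955172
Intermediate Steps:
W = -683942052 (W = (20318 + (-8 - 124))*(-10330 - 23552) = (20318 - 132)*(-33882) = 20186*(-33882) = -683942052)
-164*80 + W = -164*80 - 683942052 = -13120 - 683942052 = -683955172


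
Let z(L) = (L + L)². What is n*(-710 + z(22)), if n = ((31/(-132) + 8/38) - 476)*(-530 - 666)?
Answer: 437641334806/627 ≈ 6.9799e+8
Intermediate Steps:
z(L) = 4*L² (z(L) = (2*L)² = 4*L²)
n = 356966831/627 (n = ((31*(-1/132) + 8*(1/38)) - 476)*(-1196) = ((-31/132 + 4/19) - 476)*(-1196) = (-61/2508 - 476)*(-1196) = -1193869/2508*(-1196) = 356966831/627 ≈ 5.6933e+5)
n*(-710 + z(22)) = 356966831*(-710 + 4*22²)/627 = 356966831*(-710 + 4*484)/627 = 356966831*(-710 + 1936)/627 = (356966831/627)*1226 = 437641334806/627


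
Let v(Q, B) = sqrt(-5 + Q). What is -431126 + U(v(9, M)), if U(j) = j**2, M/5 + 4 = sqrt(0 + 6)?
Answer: -431122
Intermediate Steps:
M = -20 + 5*sqrt(6) (M = -20 + 5*sqrt(0 + 6) = -20 + 5*sqrt(6) ≈ -7.7525)
-431126 + U(v(9, M)) = -431126 + (sqrt(-5 + 9))**2 = -431126 + (sqrt(4))**2 = -431126 + 2**2 = -431126 + 4 = -431122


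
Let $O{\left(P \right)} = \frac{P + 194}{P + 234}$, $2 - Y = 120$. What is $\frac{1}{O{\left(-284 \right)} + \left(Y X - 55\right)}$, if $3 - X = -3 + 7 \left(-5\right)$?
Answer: $- \frac{5}{24456} \approx -0.00020445$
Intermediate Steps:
$Y = -118$ ($Y = 2 - 120 = -118$)
$O{\left(P \right)} = \frac{194 + P}{234 + P}$
$X = 41$ ($X = 3 - \left(-3 + 7 \left(-5\right)\right) = 3 - \left(-3 - 35\right) = 3 - -38 = 3 + 38 = 41$)
$\frac{1}{O{\left(-284 \right)} + \left(Y X - 55\right)} = \frac{1}{\frac{194 - 284}{234 - 284} - 4893} = \frac{1}{\frac{1}{-50} \left(-90\right) - 4893} = \frac{1}{\left(- \frac{1}{50}\right) \left(-90\right) - 4893} = \frac{1}{\frac{9}{5} - 4893} = \frac{1}{- \frac{24456}{5}} = - \frac{5}{24456}$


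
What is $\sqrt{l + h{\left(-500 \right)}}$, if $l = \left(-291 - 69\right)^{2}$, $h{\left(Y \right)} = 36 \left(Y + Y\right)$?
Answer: $60 \sqrt{26} \approx 305.94$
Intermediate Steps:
$h{\left(Y \right)} = 72 Y$ ($h{\left(Y \right)} = 36 \cdot 2 Y = 72 Y$)
$l = 129600$ ($l = \left(-360\right)^{2} = 129600$)
$\sqrt{l + h{\left(-500 \right)}} = \sqrt{129600 + 72 \left(-500\right)} = \sqrt{129600 - 36000} = \sqrt{93600} = 60 \sqrt{26}$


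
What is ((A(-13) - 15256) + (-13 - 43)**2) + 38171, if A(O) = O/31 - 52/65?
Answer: 4037716/155 ≈ 26050.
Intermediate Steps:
A(O) = -4/5 + O/31 (A(O) = O*(1/31) - 52*1/65 = O/31 - 4/5 = -4/5 + O/31)
((A(-13) - 15256) + (-13 - 43)**2) + 38171 = (((-4/5 + (1/31)*(-13)) - 15256) + (-13 - 43)**2) + 38171 = (((-4/5 - 13/31) - 15256) + (-56)**2) + 38171 = ((-189/155 - 15256) + 3136) + 38171 = (-2364869/155 + 3136) + 38171 = -1878789/155 + 38171 = 4037716/155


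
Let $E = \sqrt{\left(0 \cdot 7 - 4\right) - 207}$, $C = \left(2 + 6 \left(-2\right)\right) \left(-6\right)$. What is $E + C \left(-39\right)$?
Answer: $-2340 + i \sqrt{211} \approx -2340.0 + 14.526 i$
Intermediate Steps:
$C = 60$ ($C = \left(2 - 12\right) \left(-6\right) = \left(-10\right) \left(-6\right) = 60$)
$E = i \sqrt{211}$ ($E = \sqrt{\left(0 - 4\right) - 207} = \sqrt{-4 - 207} = \sqrt{-211} = i \sqrt{211} \approx 14.526 i$)
$E + C \left(-39\right) = i \sqrt{211} + 60 \left(-39\right) = i \sqrt{211} - 2340 = -2340 + i \sqrt{211}$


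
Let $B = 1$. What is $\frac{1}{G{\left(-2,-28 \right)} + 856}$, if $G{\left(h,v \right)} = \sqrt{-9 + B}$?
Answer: $\frac{107}{91593} - \frac{i \sqrt{2}}{366372} \approx 0.0011682 - 3.86 \cdot 10^{-6} i$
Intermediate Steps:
$G{\left(h,v \right)} = 2 i \sqrt{2}$ ($G{\left(h,v \right)} = \sqrt{-9 + 1} = \sqrt{-8} = 2 i \sqrt{2}$)
$\frac{1}{G{\left(-2,-28 \right)} + 856} = \frac{1}{2 i \sqrt{2} + 856} = \frac{1}{856 + 2 i \sqrt{2}}$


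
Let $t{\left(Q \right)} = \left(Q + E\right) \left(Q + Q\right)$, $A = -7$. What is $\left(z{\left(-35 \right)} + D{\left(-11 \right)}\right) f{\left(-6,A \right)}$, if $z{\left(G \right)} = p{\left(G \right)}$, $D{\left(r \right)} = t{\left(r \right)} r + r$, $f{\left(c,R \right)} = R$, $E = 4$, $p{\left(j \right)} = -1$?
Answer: $11942$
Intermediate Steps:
$t{\left(Q \right)} = 2 Q \left(4 + Q\right)$ ($t{\left(Q \right)} = \left(Q + 4\right) \left(Q + Q\right) = \left(4 + Q\right) 2 Q = 2 Q \left(4 + Q\right)$)
$D{\left(r \right)} = r + 2 r^{2} \left(4 + r\right)$ ($D{\left(r \right)} = 2 r \left(4 + r\right) r + r = 2 r^{2} \left(4 + r\right) + r = r + 2 r^{2} \left(4 + r\right)$)
$z{\left(G \right)} = -1$
$\left(z{\left(-35 \right)} + D{\left(-11 \right)}\right) f{\left(-6,A \right)} = \left(-1 - 11 \left(1 + 2 \left(-11\right) \left(4 - 11\right)\right)\right) \left(-7\right) = \left(-1 - 11 \left(1 + 2 \left(-11\right) \left(-7\right)\right)\right) \left(-7\right) = \left(-1 - 11 \left(1 + 154\right)\right) \left(-7\right) = \left(-1 - 1705\right) \left(-7\right) = \left(-1706\right) \left(-7\right) = 11942$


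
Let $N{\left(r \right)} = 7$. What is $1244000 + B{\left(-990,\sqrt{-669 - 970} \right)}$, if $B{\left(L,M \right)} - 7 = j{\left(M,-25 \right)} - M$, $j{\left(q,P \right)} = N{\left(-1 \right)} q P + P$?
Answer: $1243982 - 176 i \sqrt{1639} \approx 1.244 \cdot 10^{6} - 7125.3 i$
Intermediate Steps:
$j{\left(q,P \right)} = P + 7 P q$ ($j{\left(q,P \right)} = 7 q P + P = 7 P q + P = P + 7 P q$)
$B{\left(L,M \right)} = -18 - 176 M$ ($B{\left(L,M \right)} = 7 - \left(M + 25 \left(1 + 7 M\right)\right) = 7 - \left(25 + 176 M\right) = -18 - 176 M$)
$1244000 + B{\left(-990,\sqrt{-669 - 970} \right)} = 1244000 - \left(18 + 176 \sqrt{-669 - 970}\right) = 1244000 - \left(18 + 176 \sqrt{-1639}\right) = 1244000 - \left(18 + 176 i \sqrt{1639}\right) = 1243982 - 176 i \sqrt{1639}$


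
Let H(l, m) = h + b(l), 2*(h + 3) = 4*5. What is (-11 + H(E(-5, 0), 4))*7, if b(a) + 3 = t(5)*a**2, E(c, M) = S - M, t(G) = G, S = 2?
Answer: 91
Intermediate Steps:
E(c, M) = 2 - M
b(a) = -3 + 5*a**2
h = 7 (h = -3 + (4*5)/2 = -3 + (1/2)*20 = -3 + 10 = 7)
H(l, m) = 4 + 5*l**2 (H(l, m) = 7 + (-3 + 5*l**2) = 4 + 5*l**2)
(-11 + H(E(-5, 0), 4))*7 = (-11 + (4 + 5*(2 - 1*0)**2))*7 = (-11 + (4 + 5*(2 + 0)**2))*7 = (-11 + (4 + 5*2**2))*7 = (-11 + (4 + 5*4))*7 = (-11 + (4 + 20))*7 = (-11 + 24)*7 = 13*7 = 91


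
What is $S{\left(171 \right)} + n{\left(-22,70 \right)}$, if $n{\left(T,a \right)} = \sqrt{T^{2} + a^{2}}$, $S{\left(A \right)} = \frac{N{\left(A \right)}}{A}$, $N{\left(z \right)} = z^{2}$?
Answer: $171 + 2 \sqrt{1346} \approx 244.38$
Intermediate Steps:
$S{\left(A \right)} = A$ ($S{\left(A \right)} = \frac{A^{2}}{A} = A$)
$S{\left(171 \right)} + n{\left(-22,70 \right)} = 171 + \sqrt{\left(-22\right)^{2} + 70^{2}} = 171 + \sqrt{484 + 4900} = 171 + \sqrt{5384} = 171 + 2 \sqrt{1346}$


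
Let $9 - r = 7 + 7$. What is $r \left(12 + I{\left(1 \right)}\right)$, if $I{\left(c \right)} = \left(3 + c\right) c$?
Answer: $-80$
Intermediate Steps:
$r = -5$ ($r = 9 - \left(7 + 7\right) = 9 - 14 = -5$)
$I{\left(c \right)} = c \left(3 + c\right)$
$r \left(12 + I{\left(1 \right)}\right) = - 5 \left(12 + 1 \left(3 + 1\right)\right) = - 5 \left(12 + 1 \cdot 4\right) = - 5 \left(12 + 4\right) = \left(-5\right) 16 = -80$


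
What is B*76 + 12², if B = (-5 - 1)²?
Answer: 2880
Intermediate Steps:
B = 36 (B = (-6)² = 36)
B*76 + 12² = 36*76 + 12² = 2736 + 144 = 2880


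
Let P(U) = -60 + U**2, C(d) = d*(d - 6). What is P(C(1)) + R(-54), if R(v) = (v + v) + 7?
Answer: -136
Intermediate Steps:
C(d) = d*(-6 + d)
R(v) = 7 + 2*v (R(v) = 2*v + 7 = 7 + 2*v)
P(C(1)) + R(-54) = (-60 + (1*(-6 + 1))**2) + (7 + 2*(-54)) = (-60 + (1*(-5))**2) + (7 - 108) = (-60 + (-5)**2) - 101 = (-60 + 25) - 101 = -35 - 101 = -136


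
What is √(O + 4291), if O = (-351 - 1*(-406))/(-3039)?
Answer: √39629453466/3039 ≈ 65.506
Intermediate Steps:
O = -55/3039 (O = (-351 + 406)*(-1/3039) = 55*(-1/3039) = -55/3039 ≈ -0.018098)
√(O + 4291) = √(-55/3039 + 4291) = √(13040294/3039) = √39629453466/3039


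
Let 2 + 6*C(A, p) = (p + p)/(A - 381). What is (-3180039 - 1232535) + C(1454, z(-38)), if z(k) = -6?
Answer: -14204076785/3219 ≈ -4.4126e+6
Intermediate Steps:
C(A, p) = -⅓ + p/(3*(-381 + A)) (C(A, p) = -⅓ + ((p + p)/(A - 381))/6 = -⅓ + ((2*p)/(-381 + A))/6 = -⅓ + (2*p/(-381 + A))/6 = -⅓ + p/(3*(-381 + A)))
(-3180039 - 1232535) + C(1454, z(-38)) = (-3180039 - 1232535) + (381 - 6 - 1*1454)/(3*(-381 + 1454)) = -4412574 + (⅓)*(381 - 6 - 1454)/1073 = -4412574 + (⅓)*(1/1073)*(-1079) = -4412574 - 1079/3219 = -14204076785/3219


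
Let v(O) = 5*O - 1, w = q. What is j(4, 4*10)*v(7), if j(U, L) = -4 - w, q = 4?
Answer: -272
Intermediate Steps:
w = 4
j(U, L) = -8 (j(U, L) = -4 - 1*4 = -4 - 4 = -8)
v(O) = -1 + 5*O
j(4, 4*10)*v(7) = -8*(-1 + 5*7) = -8*(-1 + 35) = -8*34 = -272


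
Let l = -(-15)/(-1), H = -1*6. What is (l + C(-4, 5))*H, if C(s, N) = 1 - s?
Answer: 60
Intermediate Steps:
H = -6
l = -15 (l = -(-15)*(-1) = -1*15 = -15)
(l + C(-4, 5))*H = (-15 + (1 - 1*(-4)))*(-6) = (-15 + (1 + 4))*(-6) = (-15 + 5)*(-6) = -10*(-6) = 60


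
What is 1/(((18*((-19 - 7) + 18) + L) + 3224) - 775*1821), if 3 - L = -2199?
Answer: 1/8207247 ≈ 1.2184e-7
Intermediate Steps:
L = 2202 (L = 3 - 1*(-2199) = 3 + 2199 = 2202)
1/(((18*((-19 - 7) + 18) + L) + 3224) - 775*1821) = 1/((((18*((-19 - 7) + 18) + 2202) + 3224) - 775)*1821) = (1/1821)/(((18*(-26 + 18) + 2202) + 3224) - 775) = (1/1821)/(((18*(-8) + 2202) + 3224) - 775) = (1/1821)/(((-144 + 2202) + 3224) - 775) = (1/1821)/((2058 + 3224) - 775) = (1/1821)/(5282 - 775) = (1/1821)/4507 = (1/4507)*(1/1821) = 1/8207247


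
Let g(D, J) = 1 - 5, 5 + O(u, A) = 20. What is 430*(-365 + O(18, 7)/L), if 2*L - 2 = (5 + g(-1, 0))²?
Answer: -152650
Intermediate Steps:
O(u, A) = 15 (O(u, A) = -5 + 20 = 15)
g(D, J) = -4
L = 3/2 (L = 1 + (5 - 4)²/2 = 1 + (½)*1² = 1 + (½)*1 = 1 + ½ = 3/2 ≈ 1.5000)
430*(-365 + O(18, 7)/L) = 430*(-365 + 15/(3/2)) = 430*(-365 + 15*(⅔)) = 430*(-365 + 10) = 430*(-355) = -152650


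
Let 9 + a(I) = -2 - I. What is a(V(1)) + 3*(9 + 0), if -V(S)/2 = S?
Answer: 18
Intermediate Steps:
V(S) = -2*S
a(I) = -11 - I (a(I) = -9 + (-2 - I) = -11 - I)
a(V(1)) + 3*(9 + 0) = (-11 - (-2)) + 3*(9 + 0) = (-11 - 1*(-2)) + 3*9 = (-11 + 2) + 27 = -9 + 27 = 18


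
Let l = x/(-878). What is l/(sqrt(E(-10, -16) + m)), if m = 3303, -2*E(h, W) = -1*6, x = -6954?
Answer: 61*sqrt(3306)/25462 ≈ 0.13775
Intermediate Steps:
E(h, W) = 3 (E(h, W) = -(-1)*6/2 = -1/2*(-6) = 3)
l = 3477/439 (l = -6954/(-878) = -6954*(-1/878) = 3477/439 ≈ 7.9203)
l/(sqrt(E(-10, -16) + m)) = 3477/(439*(sqrt(3 + 3303))) = 3477/(439*(sqrt(3306))) = 3477*(sqrt(3306)/3306)/439 = 61*sqrt(3306)/25462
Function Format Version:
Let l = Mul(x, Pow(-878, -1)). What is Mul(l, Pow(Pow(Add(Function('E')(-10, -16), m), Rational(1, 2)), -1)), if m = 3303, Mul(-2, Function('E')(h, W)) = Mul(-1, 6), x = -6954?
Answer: Mul(Rational(61, 25462), Pow(3306, Rational(1, 2))) ≈ 0.13775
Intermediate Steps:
Function('E')(h, W) = 3 (Function('E')(h, W) = Mul(Rational(-1, 2), Mul(-1, 6)) = Mul(Rational(-1, 2), -6) = 3)
l = Rational(3477, 439) (l = Mul(-6954, Pow(-878, -1)) = Mul(-6954, Rational(-1, 878)) = Rational(3477, 439) ≈ 7.9203)
Mul(l, Pow(Pow(Add(Function('E')(-10, -16), m), Rational(1, 2)), -1)) = Mul(Rational(3477, 439), Pow(Pow(Add(3, 3303), Rational(1, 2)), -1)) = Mul(Rational(3477, 439), Pow(Pow(3306, Rational(1, 2)), -1)) = Mul(Rational(3477, 439), Mul(Rational(1, 3306), Pow(3306, Rational(1, 2)))) = Mul(Rational(61, 25462), Pow(3306, Rational(1, 2)))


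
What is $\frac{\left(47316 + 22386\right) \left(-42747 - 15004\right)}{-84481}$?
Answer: $\frac{4025360202}{84481} \approx 47648.0$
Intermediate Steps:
$\frac{\left(47316 + 22386\right) \left(-42747 - 15004\right)}{-84481} = 69702 \left(-57751\right) \left(- \frac{1}{84481}\right) = \left(-4025360202\right) \left(- \frac{1}{84481}\right) = \frac{4025360202}{84481}$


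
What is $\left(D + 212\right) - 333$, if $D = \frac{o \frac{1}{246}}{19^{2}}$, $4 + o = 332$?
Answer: $- \frac{131039}{1083} \approx -121.0$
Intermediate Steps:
$o = 328$ ($o = -4 + 332 = 328$)
$D = \frac{4}{1083}$ ($D = \frac{328 \cdot \frac{1}{246}}{19^{2}} = \frac{328 \cdot \frac{1}{246}}{361} = \frac{4}{3} \cdot \frac{1}{361} = \frac{4}{1083} \approx 0.0036934$)
$\left(D + 212\right) - 333 = \left(\frac{4}{1083} + 212\right) - 333 = \frac{229600}{1083} - 333 = - \frac{131039}{1083}$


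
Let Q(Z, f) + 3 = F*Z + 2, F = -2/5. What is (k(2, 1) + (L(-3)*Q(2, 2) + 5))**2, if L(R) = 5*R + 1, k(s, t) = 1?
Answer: 24336/25 ≈ 973.44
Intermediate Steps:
F = -2/5 (F = -2*1/5 = -2/5 ≈ -0.40000)
L(R) = 1 + 5*R
Q(Z, f) = -1 - 2*Z/5 (Q(Z, f) = -3 + (-2*Z/5 + 2) = -3 + (2 - 2*Z/5) = -1 - 2*Z/5)
(k(2, 1) + (L(-3)*Q(2, 2) + 5))**2 = (1 + ((1 + 5*(-3))*(-1 - 2/5*2) + 5))**2 = (1 + ((1 - 15)*(-1 - 4/5) + 5))**2 = (1 + (-14*(-9/5) + 5))**2 = (1 + (126/5 + 5))**2 = (1 + 151/5)**2 = (156/5)**2 = 24336/25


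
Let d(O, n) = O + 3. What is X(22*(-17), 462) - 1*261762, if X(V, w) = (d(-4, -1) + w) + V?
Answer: -261675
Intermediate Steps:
d(O, n) = 3 + O
X(V, w) = -1 + V + w (X(V, w) = ((3 - 4) + w) + V = (-1 + w) + V = -1 + V + w)
X(22*(-17), 462) - 1*261762 = (-1 + 22*(-17) + 462) - 1*261762 = (-1 - 374 + 462) - 261762 = 87 - 261762 = -261675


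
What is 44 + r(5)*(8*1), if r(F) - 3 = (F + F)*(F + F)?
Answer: 868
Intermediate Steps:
r(F) = 3 + 4*F**2 (r(F) = 3 + (F + F)*(F + F) = 3 + (2*F)*(2*F) = 3 + 4*F**2)
44 + r(5)*(8*1) = 44 + (3 + 4*5**2)*(8*1) = 44 + (3 + 4*25)*8 = 44 + (3 + 100)*8 = 44 + 103*8 = 44 + 824 = 868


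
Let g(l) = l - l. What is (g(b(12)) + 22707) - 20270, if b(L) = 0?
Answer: 2437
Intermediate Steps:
g(l) = 0
(g(b(12)) + 22707) - 20270 = (0 + 22707) - 20270 = 22707 - 20270 = 2437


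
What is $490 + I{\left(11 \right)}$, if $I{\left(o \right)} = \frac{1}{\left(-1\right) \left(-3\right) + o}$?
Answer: $\frac{6861}{14} \approx 490.07$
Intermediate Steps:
$I{\left(o \right)} = \frac{1}{3 + o}$
$490 + I{\left(11 \right)} = 490 + \frac{1}{3 + 11} = 490 + \frac{1}{14} = \frac{6861}{14}$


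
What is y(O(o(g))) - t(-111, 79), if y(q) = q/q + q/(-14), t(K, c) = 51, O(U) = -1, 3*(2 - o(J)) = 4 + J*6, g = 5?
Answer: -699/14 ≈ -49.929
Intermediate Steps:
o(J) = 2/3 - 2*J (o(J) = 2 - (4 + J*6)/3 = 2 - (4 + 6*J)/3 = 2 + (-4/3 - 2*J) = 2/3 - 2*J)
y(q) = 1 - q/14 (y(q) = 1 + q*(-1/14) = 1 - q/14)
y(O(o(g))) - t(-111, 79) = (1 - 1/14*(-1)) - 1*51 = (1 + 1/14) - 51 = 15/14 - 51 = -699/14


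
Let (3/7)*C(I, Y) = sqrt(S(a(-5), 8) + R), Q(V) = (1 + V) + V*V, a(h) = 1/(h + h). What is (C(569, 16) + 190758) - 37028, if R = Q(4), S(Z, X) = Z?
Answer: 153730 + 7*sqrt(2090)/30 ≈ 1.5374e+5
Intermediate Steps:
a(h) = 1/(2*h)
Q(V) = 1 + V + V**2 (Q(V) = (1 + V) + V**2 = 1 + V + V**2)
R = 21 (R = 1 + 4 + 4**2 = 1 + 4 + 16 = 21)
C(I, Y) = 7*sqrt(2090)/30 (C(I, Y) = 7*sqrt((1/2)/(-5) + 21)/3 = 7*sqrt((1/2)*(-1/5) + 21)/3 = 7*sqrt(-1/10 + 21)/3 = 7*sqrt(209/10)/3 = 7*(sqrt(2090)/10)/3 = 7*sqrt(2090)/30)
(C(569, 16) + 190758) - 37028 = (7*sqrt(2090)/30 + 190758) - 37028 = (190758 + 7*sqrt(2090)/30) - 37028 = 153730 + 7*sqrt(2090)/30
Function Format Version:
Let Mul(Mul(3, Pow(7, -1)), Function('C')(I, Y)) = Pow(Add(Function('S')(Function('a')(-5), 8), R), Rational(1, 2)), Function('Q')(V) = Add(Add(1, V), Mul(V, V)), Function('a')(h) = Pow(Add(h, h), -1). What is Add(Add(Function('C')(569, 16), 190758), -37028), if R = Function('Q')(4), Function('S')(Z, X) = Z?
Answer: Add(153730, Mul(Rational(7, 30), Pow(2090, Rational(1, 2)))) ≈ 1.5374e+5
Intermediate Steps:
Function('a')(h) = Mul(Rational(1, 2), Pow(h, -1)) (Function('a')(h) = Pow(Mul(2, h), -1) = Mul(Rational(1, 2), Pow(h, -1)))
Function('Q')(V) = Add(1, V, Pow(V, 2)) (Function('Q')(V) = Add(Add(1, V), Pow(V, 2)) = Add(1, V, Pow(V, 2)))
R = 21 (R = Add(1, 4, Pow(4, 2)) = Add(1, 4, 16) = 21)
Function('C')(I, Y) = Mul(Rational(7, 30), Pow(2090, Rational(1, 2))) (Function('C')(I, Y) = Mul(Rational(7, 3), Pow(Add(Mul(Rational(1, 2), Pow(-5, -1)), 21), Rational(1, 2))) = Mul(Rational(7, 3), Pow(Add(Mul(Rational(1, 2), Rational(-1, 5)), 21), Rational(1, 2))) = Mul(Rational(7, 3), Pow(Add(Rational(-1, 10), 21), Rational(1, 2))) = Mul(Rational(7, 3), Pow(Rational(209, 10), Rational(1, 2))) = Mul(Rational(7, 3), Mul(Rational(1, 10), Pow(2090, Rational(1, 2)))) = Mul(Rational(7, 30), Pow(2090, Rational(1, 2))))
Add(Add(Function('C')(569, 16), 190758), -37028) = Add(Add(Mul(Rational(7, 30), Pow(2090, Rational(1, 2))), 190758), -37028) = Add(Add(190758, Mul(Rational(7, 30), Pow(2090, Rational(1, 2)))), -37028) = Add(153730, Mul(Rational(7, 30), Pow(2090, Rational(1, 2))))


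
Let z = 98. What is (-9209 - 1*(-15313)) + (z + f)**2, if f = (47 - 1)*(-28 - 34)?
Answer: 7590620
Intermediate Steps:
f = -2852 (f = 46*(-62) = -2852)
(-9209 - 1*(-15313)) + (z + f)**2 = (-9209 - 1*(-15313)) + (98 - 2852)**2 = (-9209 + 15313) + (-2754)**2 = 6104 + 7584516 = 7590620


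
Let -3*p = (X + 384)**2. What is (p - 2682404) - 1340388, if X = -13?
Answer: -12206017/3 ≈ -4.0687e+6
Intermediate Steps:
p = -137641/3 (p = -(-13 + 384)**2/3 = -1/3*371**2 = -1/3*137641 = -137641/3 ≈ -45880.)
(p - 2682404) - 1340388 = (-137641/3 - 2682404) - 1340388 = -8184853/3 - 1340388 = -12206017/3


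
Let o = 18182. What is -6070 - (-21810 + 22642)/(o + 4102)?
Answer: -33816178/5571 ≈ -6070.0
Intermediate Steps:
-6070 - (-21810 + 22642)/(o + 4102) = -6070 - (-21810 + 22642)/(18182 + 4102) = -6070 - 832/22284 = -6070 - 1*208/5571 = -6070 - 208/5571 = -33816178/5571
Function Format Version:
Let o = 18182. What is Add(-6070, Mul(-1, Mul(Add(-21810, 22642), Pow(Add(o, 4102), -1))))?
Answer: Rational(-33816178, 5571) ≈ -6070.0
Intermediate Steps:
Add(-6070, Mul(-1, Mul(Add(-21810, 22642), Pow(Add(o, 4102), -1)))) = Add(-6070, Mul(-1, Mul(Add(-21810, 22642), Pow(Add(18182, 4102), -1)))) = Add(-6070, Mul(-1, Mul(832, Pow(22284, -1)))) = Add(-6070, Mul(-1, Mul(832, Rational(1, 22284)))) = Add(-6070, Mul(-1, Rational(208, 5571))) = Add(-6070, Rational(-208, 5571)) = Rational(-33816178, 5571)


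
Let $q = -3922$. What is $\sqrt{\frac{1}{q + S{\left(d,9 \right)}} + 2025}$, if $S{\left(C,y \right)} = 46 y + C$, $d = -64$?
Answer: $\frac{\sqrt{6459336007}}{1786} \approx 45.0$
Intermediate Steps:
$S{\left(C,y \right)} = C + 46 y$
$\sqrt{\frac{1}{q + S{\left(d,9 \right)}} + 2025} = \sqrt{\frac{1}{-3922 + \left(-64 + 46 \cdot 9\right)} + 2025} = \sqrt{\frac{1}{-3922 + \left(-64 + 414\right)} + 2025} = \sqrt{\frac{1}{-3922 + 350} + 2025} = \sqrt{\frac{1}{-3572} + 2025} = \sqrt{- \frac{1}{3572} + 2025} = \sqrt{\frac{7233299}{3572}} = \frac{\sqrt{6459336007}}{1786}$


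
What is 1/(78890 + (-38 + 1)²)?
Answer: 1/80259 ≈ 1.2460e-5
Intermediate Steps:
1/(78890 + (-38 + 1)²) = 1/(78890 + (-37)²) = 1/(78890 + 1369) = 1/80259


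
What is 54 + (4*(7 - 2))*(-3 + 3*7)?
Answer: 414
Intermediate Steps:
54 + (4*(7 - 2))*(-3 + 3*7) = 54 + (4*5)*(-3 + 21) = 54 + 20*18 = 54 + 360 = 414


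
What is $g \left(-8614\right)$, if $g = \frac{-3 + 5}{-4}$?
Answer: $4307$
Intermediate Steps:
$g = - \frac{1}{2}$ ($g = \left(- \frac{1}{4}\right) 2 = - \frac{1}{2} \approx -0.5$)
$g \left(-8614\right) = \left(- \frac{1}{2}\right) \left(-8614\right) = 4307$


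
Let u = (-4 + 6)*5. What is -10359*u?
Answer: -103590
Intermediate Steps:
u = 10 (u = 2*5 = 10)
-10359*u = -10359*10 = -103590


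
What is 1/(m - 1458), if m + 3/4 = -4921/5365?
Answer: -580/846607 ≈ -0.00068509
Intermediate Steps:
m = -967/580 (m = -¾ - 4921/5365 = -¾ - 4921*1/5365 = -¾ - 133/145 = -967/580 ≈ -1.6672)
1/(m - 1458) = 1/(-967/580 - 1458) = 1/(-846607/580) = -580/846607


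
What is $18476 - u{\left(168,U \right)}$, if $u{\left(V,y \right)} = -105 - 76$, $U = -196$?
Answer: $18657$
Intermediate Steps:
$u{\left(V,y \right)} = -181$
$18476 - u{\left(168,U \right)} = 18476 - -181 = 18476 + 181 = 18657$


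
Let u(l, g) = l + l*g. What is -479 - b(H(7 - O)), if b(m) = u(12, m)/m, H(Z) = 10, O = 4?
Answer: -2461/5 ≈ -492.20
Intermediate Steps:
u(l, g) = l + g*l
b(m) = (12 + 12*m)/m (b(m) = (12*(1 + m))/m = (12 + 12*m)/m)
-479 - b(H(7 - O)) = -479 - (12 + 12/10) = -479 - (12 + 12*(⅒)) = -479 - (12 + 6/5) = -479 - 1*66/5 = -479 - 66/5 = -2461/5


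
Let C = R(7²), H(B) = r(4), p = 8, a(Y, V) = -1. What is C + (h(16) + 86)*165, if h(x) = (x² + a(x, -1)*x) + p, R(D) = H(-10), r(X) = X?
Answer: 55114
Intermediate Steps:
H(B) = 4
R(D) = 4
C = 4
h(x) = 8 + x² - x (h(x) = (x² - x) + 8 = 8 + x² - x)
C + (h(16) + 86)*165 = 4 + ((8 + 16² - 1*16) + 86)*165 = 4 + ((8 + 256 - 16) + 86)*165 = 4 + (248 + 86)*165 = 4 + 334*165 = 4 + 55110 = 55114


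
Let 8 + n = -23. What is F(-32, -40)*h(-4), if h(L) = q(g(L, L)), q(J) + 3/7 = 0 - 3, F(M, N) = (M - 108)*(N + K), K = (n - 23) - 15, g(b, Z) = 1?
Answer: -52320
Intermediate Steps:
n = -31 (n = -8 - 23 = -31)
K = -69 (K = (-31 - 23) - 15 = -54 - 15 = -69)
F(M, N) = (-108 + M)*(-69 + N) (F(M, N) = (M - 108)*(N - 69) = (-108 + M)*(-69 + N))
q(J) = -24/7 (q(J) = -3/7 + (0 - 3) = -3/7 - 3 = -24/7)
h(L) = -24/7
F(-32, -40)*h(-4) = (7452 - 108*(-40) - 69*(-32) - 32*(-40))*(-24/7) = (7452 + 4320 + 2208 + 1280)*(-24/7) = 15260*(-24/7) = -52320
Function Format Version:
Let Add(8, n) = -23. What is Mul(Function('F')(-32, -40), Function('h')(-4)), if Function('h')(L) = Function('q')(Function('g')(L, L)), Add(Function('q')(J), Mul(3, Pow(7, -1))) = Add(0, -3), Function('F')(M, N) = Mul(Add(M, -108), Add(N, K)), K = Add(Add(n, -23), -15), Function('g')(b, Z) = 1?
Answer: -52320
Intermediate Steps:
n = -31 (n = Add(-8, -23) = -31)
K = -69 (K = Add(Add(-31, -23), -15) = Add(-54, -15) = -69)
Function('F')(M, N) = Mul(Add(-108, M), Add(-69, N)) (Function('F')(M, N) = Mul(Add(M, -108), Add(N, -69)) = Mul(Add(-108, M), Add(-69, N)))
Function('q')(J) = Rational(-24, 7) (Function('q')(J) = Add(Rational(-3, 7), Add(0, -3)) = Add(Rational(-3, 7), -3) = Rational(-24, 7))
Function('h')(L) = Rational(-24, 7)
Mul(Function('F')(-32, -40), Function('h')(-4)) = Mul(Add(7452, Mul(-108, -40), Mul(-69, -32), Mul(-32, -40)), Rational(-24, 7)) = Mul(Add(7452, 4320, 2208, 1280), Rational(-24, 7)) = Mul(15260, Rational(-24, 7)) = -52320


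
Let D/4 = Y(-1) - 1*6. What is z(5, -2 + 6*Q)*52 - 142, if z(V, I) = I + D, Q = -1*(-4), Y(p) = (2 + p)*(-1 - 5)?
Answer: -1494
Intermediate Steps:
Y(p) = -12 - 6*p (Y(p) = (2 + p)*(-6) = -12 - 6*p)
Q = 4
D = -48 (D = 4*((-12 - 6*(-1)) - 1*6) = 4*((-12 + 6) - 6) = 4*(-6 - 6) = 4*(-12) = -48)
z(V, I) = -48 + I (z(V, I) = I - 48 = -48 + I)
z(5, -2 + 6*Q)*52 - 142 = (-48 + (-2 + 6*4))*52 - 142 = (-48 + (-2 + 24))*52 - 142 = (-48 + 22)*52 - 142 = -26*52 - 142 = -1352 - 142 = -1494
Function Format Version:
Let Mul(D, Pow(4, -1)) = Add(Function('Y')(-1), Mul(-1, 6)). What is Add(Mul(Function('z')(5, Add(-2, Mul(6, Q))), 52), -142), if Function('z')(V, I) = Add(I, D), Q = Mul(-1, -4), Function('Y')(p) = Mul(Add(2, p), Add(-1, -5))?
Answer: -1494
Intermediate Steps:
Function('Y')(p) = Add(-12, Mul(-6, p)) (Function('Y')(p) = Mul(Add(2, p), -6) = Add(-12, Mul(-6, p)))
Q = 4
D = -48 (D = Mul(4, Add(Add(-12, Mul(-6, -1)), Mul(-1, 6))) = Mul(4, Add(Add(-12, 6), -6)) = Mul(4, Add(-6, -6)) = Mul(4, -12) = -48)
Function('z')(V, I) = Add(-48, I) (Function('z')(V, I) = Add(I, -48) = Add(-48, I))
Add(Mul(Function('z')(5, Add(-2, Mul(6, Q))), 52), -142) = Add(Mul(Add(-48, Add(-2, Mul(6, 4))), 52), -142) = Add(Mul(Add(-48, Add(-2, 24)), 52), -142) = Add(Mul(Add(-48, 22), 52), -142) = Add(Mul(-26, 52), -142) = Add(-1352, -142) = -1494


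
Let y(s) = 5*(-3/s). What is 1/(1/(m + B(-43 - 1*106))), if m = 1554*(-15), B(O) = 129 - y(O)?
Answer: -3453984/149 ≈ -23181.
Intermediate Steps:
y(s) = -15/s
B(O) = 129 + 15/O (B(O) = 129 - (-15)/O = 129 + 15/O)
m = -23310
1/(1/(m + B(-43 - 1*106))) = 1/(1/(-23310 + (129 + 15/(-43 - 1*106)))) = 1/(1/(-23310 + (129 + 15/(-43 - 106)))) = 1/(1/(-23310 + (129 + 15/(-149)))) = 1/(1/(-23310 + (129 + 15*(-1/149)))) = 1/(1/(-23310 + (129 - 15/149))) = 1/(1/(-23310 + 19206/149)) = 1/(1/(-3453984/149)) = 1/(-149/3453984) = -3453984/149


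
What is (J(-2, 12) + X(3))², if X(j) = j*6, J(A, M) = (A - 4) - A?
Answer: 196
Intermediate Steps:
J(A, M) = -4 (J(A, M) = (-4 + A) - A = -4)
X(j) = 6*j
(J(-2, 12) + X(3))² = (-4 + 6*3)² = (-4 + 18)² = 14² = 196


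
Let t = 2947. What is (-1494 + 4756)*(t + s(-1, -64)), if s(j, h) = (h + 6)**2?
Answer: 20586482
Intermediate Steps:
s(j, h) = (6 + h)**2
(-1494 + 4756)*(t + s(-1, -64)) = (-1494 + 4756)*(2947 + (6 - 64)**2) = 3262*(2947 + (-58)**2) = 3262*(2947 + 3364) = 3262*6311 = 20586482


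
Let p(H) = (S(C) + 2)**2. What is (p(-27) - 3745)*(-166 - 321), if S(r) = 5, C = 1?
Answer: 1799952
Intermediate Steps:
p(H) = 49 (p(H) = (5 + 2)**2 = 7**2 = 49)
(p(-27) - 3745)*(-166 - 321) = (49 - 3745)*(-166 - 321) = -3696*(-487) = 1799952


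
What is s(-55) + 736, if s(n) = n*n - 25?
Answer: 3736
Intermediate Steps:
s(n) = -25 + n² (s(n) = n² - 25 = -25 + n²)
s(-55) + 736 = (-25 + (-55)²) + 736 = (-25 + 3025) + 736 = 3000 + 736 = 3736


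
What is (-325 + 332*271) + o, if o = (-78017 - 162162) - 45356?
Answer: -195888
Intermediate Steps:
o = -285535 (o = -240179 - 45356 = -285535)
(-325 + 332*271) + o = (-325 + 332*271) - 285535 = (-325 + 89972) - 285535 = 89647 - 285535 = -195888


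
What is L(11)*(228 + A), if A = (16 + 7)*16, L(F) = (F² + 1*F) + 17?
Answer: 88804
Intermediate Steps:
L(F) = 17 + F + F² (L(F) = (F² + F) + 17 = (F + F²) + 17 = 17 + F + F²)
A = 368 (A = 23*16 = 368)
L(11)*(228 + A) = (17 + 11 + 11²)*(228 + 368) = (17 + 11 + 121)*596 = 149*596 = 88804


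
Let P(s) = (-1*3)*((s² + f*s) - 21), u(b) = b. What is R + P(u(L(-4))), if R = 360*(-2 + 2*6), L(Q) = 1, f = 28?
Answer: 3576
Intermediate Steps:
P(s) = 63 - 84*s - 3*s² (P(s) = (-1*3)*((s² + 28*s) - 21) = -3*(-21 + s² + 28*s) = 63 - 84*s - 3*s²)
R = 3600 (R = 360*(-2 + 12) = 360*10 = 3600)
R + P(u(L(-4))) = 3600 + (63 - 84*1 - 3*1²) = 3600 + (63 - 84 - 3*1) = 3600 + (63 - 84 - 3) = 3600 - 24 = 3576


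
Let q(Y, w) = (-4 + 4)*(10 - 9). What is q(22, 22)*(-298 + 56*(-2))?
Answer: 0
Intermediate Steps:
q(Y, w) = 0 (q(Y, w) = 0*1 = 0)
q(22, 22)*(-298 + 56*(-2)) = 0*(-298 + 56*(-2)) = 0*(-298 - 112) = 0*(-410) = 0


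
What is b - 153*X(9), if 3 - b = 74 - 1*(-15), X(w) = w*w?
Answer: -12479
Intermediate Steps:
X(w) = w²
b = -86 (b = 3 - (74 - 1*(-15)) = 3 - (74 + 15) = 3 - 1*89 = 3 - 89 = -86)
b - 153*X(9) = -86 - 153*9² = -86 - 153*81 = -86 - 12393 = -12479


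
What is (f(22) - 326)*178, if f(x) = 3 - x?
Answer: -61410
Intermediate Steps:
(f(22) - 326)*178 = ((3 - 1*22) - 326)*178 = ((3 - 22) - 326)*178 = (-19 - 326)*178 = -345*178 = -61410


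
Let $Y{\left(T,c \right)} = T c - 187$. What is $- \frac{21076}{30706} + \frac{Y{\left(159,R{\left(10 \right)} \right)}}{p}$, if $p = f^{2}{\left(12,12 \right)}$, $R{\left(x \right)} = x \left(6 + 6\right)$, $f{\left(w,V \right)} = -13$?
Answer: $\frac{22175639}{199589} \approx 111.11$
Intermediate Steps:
$R{\left(x \right)} = 12 x$ ($R{\left(x \right)} = x 12 = 12 x$)
$Y{\left(T,c \right)} = -187 + T c$
$p = 169$ ($p = \left(-13\right)^{2} = 169$)
$- \frac{21076}{30706} + \frac{Y{\left(159,R{\left(10 \right)} \right)}}{p} = - \frac{21076}{30706} + \frac{-187 + 159 \cdot 12 \cdot 10}{169} = \left(-21076\right) \frac{1}{30706} + \left(-187 + 159 \cdot 120\right) \frac{1}{169} = - \frac{10538}{15353} + \left(-187 + 19080\right) \frac{1}{169} = - \frac{10538}{15353} + 18893 \cdot \frac{1}{169} = - \frac{10538}{15353} + \frac{18893}{169} = \frac{22175639}{199589}$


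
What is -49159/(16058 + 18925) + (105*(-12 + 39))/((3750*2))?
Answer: -17967713/17491500 ≈ -1.0272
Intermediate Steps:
-49159/(16058 + 18925) + (105*(-12 + 39))/((3750*2)) = -49159/34983 + (105*27)/7500 = -49159*1/34983 + 2835*(1/7500) = -49159/34983 + 189/500 = -17967713/17491500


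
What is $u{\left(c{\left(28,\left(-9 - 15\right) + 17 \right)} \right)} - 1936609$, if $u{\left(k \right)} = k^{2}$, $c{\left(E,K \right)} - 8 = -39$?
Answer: $-1935648$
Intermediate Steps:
$c{\left(E,K \right)} = -31$ ($c{\left(E,K \right)} = 8 - 39 = -31$)
$u{\left(c{\left(28,\left(-9 - 15\right) + 17 \right)} \right)} - 1936609 = \left(-31\right)^{2} - 1936609 = 961 - 1936609 = -1935648$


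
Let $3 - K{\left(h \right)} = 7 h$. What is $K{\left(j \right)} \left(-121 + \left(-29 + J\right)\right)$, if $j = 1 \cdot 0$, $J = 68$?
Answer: $-246$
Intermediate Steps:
$j = 0$
$K{\left(h \right)} = 3 - 7 h$
$K{\left(j \right)} \left(-121 + \left(-29 + J\right)\right) = \left(3 - 0\right) \left(-121 + \left(-29 + 68\right)\right) = \left(3 + 0\right) \left(-121 + 39\right) = 3 \left(-82\right) = -246$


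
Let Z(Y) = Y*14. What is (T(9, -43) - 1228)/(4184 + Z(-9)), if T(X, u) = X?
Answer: -1219/4058 ≈ -0.30039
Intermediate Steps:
Z(Y) = 14*Y
(T(9, -43) - 1228)/(4184 + Z(-9)) = (9 - 1228)/(4184 + 14*(-9)) = -1219/(4184 - 126) = -1219/4058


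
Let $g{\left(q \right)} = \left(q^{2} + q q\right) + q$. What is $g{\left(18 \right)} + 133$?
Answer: $799$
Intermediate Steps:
$g{\left(q \right)} = q + 2 q^{2}$ ($g{\left(q \right)} = \left(q^{2} + q^{2}\right) + q = 2 q^{2} + q = q + 2 q^{2}$)
$g{\left(18 \right)} + 133 = 18 \left(1 + 2 \cdot 18\right) + 133 = 18 \left(1 + 36\right) + 133 = 18 \cdot 37 + 133 = 666 + 133 = 799$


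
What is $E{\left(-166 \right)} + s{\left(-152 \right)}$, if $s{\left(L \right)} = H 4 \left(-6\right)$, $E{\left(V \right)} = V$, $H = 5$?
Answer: $-286$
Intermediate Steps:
$s{\left(L \right)} = -120$ ($s{\left(L \right)} = 5 \cdot 4 \left(-6\right) = 20 \left(-6\right) = -120$)
$E{\left(-166 \right)} + s{\left(-152 \right)} = -166 - 120 = -286$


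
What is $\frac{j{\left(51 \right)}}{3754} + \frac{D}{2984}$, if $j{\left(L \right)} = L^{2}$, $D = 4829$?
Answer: $\frac{12944725}{5600968} \approx 2.3112$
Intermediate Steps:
$\frac{j{\left(51 \right)}}{3754} + \frac{D}{2984} = \frac{51^{2}}{3754} + \frac{4829}{2984} = 2601 \cdot \frac{1}{3754} + 4829 \cdot \frac{1}{2984} = \frac{2601}{3754} + \frac{4829}{2984} = \frac{12944725}{5600968}$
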